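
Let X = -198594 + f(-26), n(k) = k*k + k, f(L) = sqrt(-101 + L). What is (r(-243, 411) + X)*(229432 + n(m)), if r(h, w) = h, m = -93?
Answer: -47320819956 + 237988*I*sqrt(127) ≈ -4.7321e+10 + 2.682e+6*I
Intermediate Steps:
n(k) = k + k**2 (n(k) = k**2 + k = k + k**2)
X = -198594 + I*sqrt(127) (X = -198594 + sqrt(-101 - 26) = -198594 + sqrt(-127) = -198594 + I*sqrt(127) ≈ -1.9859e+5 + 11.269*I)
(r(-243, 411) + X)*(229432 + n(m)) = (-243 + (-198594 + I*sqrt(127)))*(229432 - 93*(1 - 93)) = (-198837 + I*sqrt(127))*(229432 - 93*(-92)) = (-198837 + I*sqrt(127))*(229432 + 8556) = (-198837 + I*sqrt(127))*237988 = -47320819956 + 237988*I*sqrt(127)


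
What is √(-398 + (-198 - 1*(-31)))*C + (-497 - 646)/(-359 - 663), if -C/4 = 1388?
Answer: 1143/1022 - 5552*I*√565 ≈ 1.1184 - 1.3197e+5*I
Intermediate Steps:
C = -5552 (C = -4*1388 = -5552)
√(-398 + (-198 - 1*(-31)))*C + (-497 - 646)/(-359 - 663) = √(-398 + (-198 - 1*(-31)))*(-5552) + (-497 - 646)/(-359 - 663) = √(-398 + (-198 + 31))*(-5552) - 1143/(-1022) = √(-398 - 167)*(-5552) - 1143*(-1/1022) = √(-565)*(-5552) + 1143/1022 = (I*√565)*(-5552) + 1143/1022 = -5552*I*√565 + 1143/1022 = 1143/1022 - 5552*I*√565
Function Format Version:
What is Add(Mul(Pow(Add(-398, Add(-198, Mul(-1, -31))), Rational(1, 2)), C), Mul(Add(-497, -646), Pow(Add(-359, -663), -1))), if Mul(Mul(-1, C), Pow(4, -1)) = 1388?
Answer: Add(Rational(1143, 1022), Mul(-5552, I, Pow(565, Rational(1, 2)))) ≈ Add(1.1184, Mul(-1.3197e+5, I))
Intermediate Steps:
C = -5552 (C = Mul(-4, 1388) = -5552)
Add(Mul(Pow(Add(-398, Add(-198, Mul(-1, -31))), Rational(1, 2)), C), Mul(Add(-497, -646), Pow(Add(-359, -663), -1))) = Add(Mul(Pow(Add(-398, Add(-198, Mul(-1, -31))), Rational(1, 2)), -5552), Mul(Add(-497, -646), Pow(Add(-359, -663), -1))) = Add(Mul(Pow(Add(-398, Add(-198, 31)), Rational(1, 2)), -5552), Mul(-1143, Pow(-1022, -1))) = Add(Mul(Pow(Add(-398, -167), Rational(1, 2)), -5552), Mul(-1143, Rational(-1, 1022))) = Add(Mul(Pow(-565, Rational(1, 2)), -5552), Rational(1143, 1022)) = Add(Mul(Mul(I, Pow(565, Rational(1, 2))), -5552), Rational(1143, 1022)) = Add(Mul(-5552, I, Pow(565, Rational(1, 2))), Rational(1143, 1022)) = Add(Rational(1143, 1022), Mul(-5552, I, Pow(565, Rational(1, 2))))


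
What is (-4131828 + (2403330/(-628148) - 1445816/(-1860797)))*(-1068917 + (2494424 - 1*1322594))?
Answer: -248509946685011591683765/584427956978 ≈ -4.2522e+11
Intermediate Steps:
(-4131828 + (2403330/(-628148) - 1445816/(-1860797)))*(-1068917 + (2494424 - 1*1322594)) = (-4131828 + (2403330*(-1/628148) - 1445816*(-1/1860797)))*(-1068917 + (2494424 - 1322594)) = (-4131828 + (-1201665/314074 + 1445816/1860797))*(-1068917 + 1171830) = (-4131828 - 1781961412621/584427956978)*102913 = -2414757578585908405/584427956978*102913 = -248509946685011591683765/584427956978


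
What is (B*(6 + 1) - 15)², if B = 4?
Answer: 169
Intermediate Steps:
(B*(6 + 1) - 15)² = (4*(6 + 1) - 15)² = (4*7 - 15)² = (28 - 15)² = 13² = 169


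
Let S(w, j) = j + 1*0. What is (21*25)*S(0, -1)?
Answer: -525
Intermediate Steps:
S(w, j) = j (S(w, j) = j + 0 = j)
(21*25)*S(0, -1) = (21*25)*(-1) = 525*(-1) = -525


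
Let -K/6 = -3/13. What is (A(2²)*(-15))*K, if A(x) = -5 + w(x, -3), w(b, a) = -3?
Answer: 2160/13 ≈ 166.15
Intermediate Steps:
A(x) = -8 (A(x) = -5 - 3 = -8)
K = 18/13 (K = -(-18)/13 = -6*(-3/13) = 18/13 ≈ 1.3846)
(A(2²)*(-15))*K = -8*(-15)*(18/13) = 120*(18/13) = 2160/13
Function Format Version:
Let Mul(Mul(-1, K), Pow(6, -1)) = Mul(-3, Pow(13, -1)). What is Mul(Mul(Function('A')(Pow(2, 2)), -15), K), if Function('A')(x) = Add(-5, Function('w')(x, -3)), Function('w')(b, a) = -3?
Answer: Rational(2160, 13) ≈ 166.15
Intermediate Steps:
Function('A')(x) = -8 (Function('A')(x) = Add(-5, -3) = -8)
K = Rational(18, 13) (K = Mul(-6, Mul(-3, Pow(13, -1))) = Mul(-6, Mul(-3, Rational(1, 13))) = Mul(-6, Rational(-3, 13)) = Rational(18, 13) ≈ 1.3846)
Mul(Mul(Function('A')(Pow(2, 2)), -15), K) = Mul(Mul(-8, -15), Rational(18, 13)) = Mul(120, Rational(18, 13)) = Rational(2160, 13)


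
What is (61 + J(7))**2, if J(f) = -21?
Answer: 1600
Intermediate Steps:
(61 + J(7))**2 = (61 - 21)**2 = 40**2 = 1600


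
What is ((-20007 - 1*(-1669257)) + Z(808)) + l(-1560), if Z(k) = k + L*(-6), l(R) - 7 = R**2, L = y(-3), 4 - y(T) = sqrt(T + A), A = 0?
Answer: 4083641 + 6*I*sqrt(3) ≈ 4.0836e+6 + 10.392*I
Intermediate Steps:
y(T) = 4 - sqrt(T) (y(T) = 4 - sqrt(T + 0) = 4 - sqrt(T))
L = 4 - I*sqrt(3) (L = 4 - sqrt(-3) = 4 - I*sqrt(3) ≈ 4.0 - 1.732*I)
l(R) = 7 + R**2
Z(k) = -24 + k + 6*I*sqrt(3) (Z(k) = k + (4 - I*sqrt(3))*(-6) = k + (-24 + 6*I*sqrt(3)) = -24 + k + 6*I*sqrt(3))
((-20007 - 1*(-1669257)) + Z(808)) + l(-1560) = ((-20007 - 1*(-1669257)) + (-24 + 808 + 6*I*sqrt(3))) + (7 + (-1560)**2) = ((-20007 + 1669257) + (784 + 6*I*sqrt(3))) + (7 + 2433600) = (1649250 + (784 + 6*I*sqrt(3))) + 2433607 = (1650034 + 6*I*sqrt(3)) + 2433607 = 4083641 + 6*I*sqrt(3)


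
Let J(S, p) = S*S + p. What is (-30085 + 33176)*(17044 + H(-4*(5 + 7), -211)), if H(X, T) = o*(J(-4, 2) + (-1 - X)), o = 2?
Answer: 53084834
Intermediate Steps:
J(S, p) = p + S² (J(S, p) = S² + p = p + S²)
H(X, T) = 34 - 2*X (H(X, T) = 2*((2 + (-4)²) + (-1 - X)) = 2*((2 + 16) + (-1 - X)) = 2*(18 + (-1 - X)) = 2*(17 - X) = 34 - 2*X)
(-30085 + 33176)*(17044 + H(-4*(5 + 7), -211)) = (-30085 + 33176)*(17044 + (34 - (-8)*(5 + 7))) = 3091*(17044 + (34 - (-8)*12)) = 3091*(17044 + (34 - 2*(-48))) = 3091*(17044 + (34 + 96)) = 3091*(17044 + 130) = 3091*17174 = 53084834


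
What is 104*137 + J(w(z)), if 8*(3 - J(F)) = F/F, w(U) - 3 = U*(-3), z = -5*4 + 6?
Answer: 114007/8 ≈ 14251.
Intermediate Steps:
z = -14 (z = -20 + 6 = -14)
w(U) = 3 - 3*U (w(U) = 3 + U*(-3) = 3 - 3*U)
J(F) = 23/8 (J(F) = 3 - F/(8*F) = 3 - ⅛*1 = 3 - ⅛ = 23/8)
104*137 + J(w(z)) = 104*137 + 23/8 = 14248 + 23/8 = 114007/8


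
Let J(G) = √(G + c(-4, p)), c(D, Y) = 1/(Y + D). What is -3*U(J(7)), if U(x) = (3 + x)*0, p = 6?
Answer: 0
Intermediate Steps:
c(D, Y) = 1/(D + Y)
J(G) = √(½ + G) (J(G) = √(G + 1/(-4 + 6)) = √(G + 1/2) = √(G + ½) = √(½ + G))
U(x) = 0
-3*U(J(7)) = -3*0 = 0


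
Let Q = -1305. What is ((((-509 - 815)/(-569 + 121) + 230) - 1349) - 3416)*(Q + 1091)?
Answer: 54312023/56 ≈ 9.6986e+5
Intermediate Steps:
((((-509 - 815)/(-569 + 121) + 230) - 1349) - 3416)*(Q + 1091) = ((((-509 - 815)/(-569 + 121) + 230) - 1349) - 3416)*(-1305 + 1091) = (((-1324/(-448) + 230) - 1349) - 3416)*(-214) = (((-1324*(-1/448) + 230) - 1349) - 3416)*(-214) = (((331/112 + 230) - 1349) - 3416)*(-214) = ((26091/112 - 1349) - 3416)*(-214) = (-124997/112 - 3416)*(-214) = -507589/112*(-214) = 54312023/56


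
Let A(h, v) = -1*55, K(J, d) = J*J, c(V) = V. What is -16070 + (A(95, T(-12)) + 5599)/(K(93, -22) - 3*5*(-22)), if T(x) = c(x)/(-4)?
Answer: -48095662/2993 ≈ -16069.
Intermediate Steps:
K(J, d) = J²
T(x) = -x/4 (T(x) = x/(-4) = x*(-¼) = -x/4)
A(h, v) = -55
-16070 + (A(95, T(-12)) + 5599)/(K(93, -22) - 3*5*(-22)) = -16070 + (-55 + 5599)/(93² - 3*5*(-22)) = -16070 + 5544/(8649 - 15*(-22)) = -16070 + 5544/(8649 + 330) = -16070 + 5544/8979 = -16070 + 5544*(1/8979) = -16070 + 1848/2993 = -48095662/2993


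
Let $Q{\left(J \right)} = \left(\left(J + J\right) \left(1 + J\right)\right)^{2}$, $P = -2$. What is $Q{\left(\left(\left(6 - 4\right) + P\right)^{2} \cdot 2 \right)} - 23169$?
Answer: $-23169$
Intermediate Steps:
$Q{\left(J \right)} = 4 J^{2} \left(1 + J\right)^{2}$ ($Q{\left(J \right)} = \left(2 J \left(1 + J\right)\right)^{2} = 4 J^{2} \left(1 + J\right)^{2}$)
$Q{\left(\left(\left(6 - 4\right) + P\right)^{2} \cdot 2 \right)} - 23169 = 4 \left(\left(\left(6 - 4\right) - 2\right)^{2} \cdot 2\right)^{2} \left(1 + \left(\left(6 - 4\right) - 2\right)^{2} \cdot 2\right)^{2} - 23169 = 4 \left(\left(2 - 2\right)^{2} \cdot 2\right)^{2} \left(1 + \left(2 - 2\right)^{2} \cdot 2\right)^{2} - 23169 = 4 \left(0^{2} \cdot 2\right)^{2} \left(1 + 0^{2} \cdot 2\right)^{2} - 23169 = 4 \left(0 \cdot 2\right)^{2} \left(1 + 0 \cdot 2\right)^{2} - 23169 = 4 \cdot 0^{2} \left(1 + 0\right)^{2} - 23169 = 4 \cdot 0 \cdot 1^{2} - 23169 = 4 \cdot 0 \cdot 1 - 23169 = 0 - 23169 = -23169$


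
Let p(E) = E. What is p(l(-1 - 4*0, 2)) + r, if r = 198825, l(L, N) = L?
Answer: 198824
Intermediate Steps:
p(l(-1 - 4*0, 2)) + r = (-1 - 4*0) + 198825 = (-1 + 0) + 198825 = -1 + 198825 = 198824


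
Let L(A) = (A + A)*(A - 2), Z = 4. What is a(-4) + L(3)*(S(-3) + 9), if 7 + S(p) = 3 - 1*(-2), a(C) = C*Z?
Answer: 26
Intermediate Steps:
L(A) = 2*A*(-2 + A) (L(A) = (2*A)*(-2 + A) = 2*A*(-2 + A))
a(C) = 4*C (a(C) = C*4 = 4*C)
S(p) = -2 (S(p) = -7 + (3 - 1*(-2)) = -7 + (3 + 2) = -7 + 5 = -2)
a(-4) + L(3)*(S(-3) + 9) = 4*(-4) + (2*3*(-2 + 3))*(-2 + 9) = -16 + (2*3*1)*7 = -16 + 6*7 = -16 + 42 = 26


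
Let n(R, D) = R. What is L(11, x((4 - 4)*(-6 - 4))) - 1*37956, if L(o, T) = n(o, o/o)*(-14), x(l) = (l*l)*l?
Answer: -38110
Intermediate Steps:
x(l) = l**3 (x(l) = l**2*l = l**3)
L(o, T) = -14*o (L(o, T) = o*(-14) = -14*o)
L(11, x((4 - 4)*(-6 - 4))) - 1*37956 = -14*11 - 1*37956 = -154 - 37956 = -38110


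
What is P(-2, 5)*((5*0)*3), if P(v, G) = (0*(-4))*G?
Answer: 0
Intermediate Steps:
P(v, G) = 0 (P(v, G) = 0*G = 0)
P(-2, 5)*((5*0)*3) = 0*((5*0)*3) = 0*(0*3) = 0*0 = 0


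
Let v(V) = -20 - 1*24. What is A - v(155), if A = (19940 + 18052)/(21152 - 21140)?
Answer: 3210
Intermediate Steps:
v(V) = -44 (v(V) = -20 - 24 = -44)
A = 3166 (A = 37992/12 = 37992*(1/12) = 3166)
A - v(155) = 3166 - 1*(-44) = 3166 + 44 = 3210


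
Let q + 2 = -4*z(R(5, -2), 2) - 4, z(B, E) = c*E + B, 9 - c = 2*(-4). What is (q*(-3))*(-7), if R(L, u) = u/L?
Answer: -14742/5 ≈ -2948.4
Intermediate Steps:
c = 17 (c = 9 - 2*(-4) = 9 - 1*(-8) = 9 + 8 = 17)
z(B, E) = B + 17*E (z(B, E) = 17*E + B = B + 17*E)
q = -702/5 (q = -2 + (-4*(-2/5 + 17*2) - 4) = -2 + (-4*(-2*1/5 + 34) - 4) = -2 + (-4*(-2/5 + 34) - 4) = -2 + (-4*168/5 - 4) = -2 + (-672/5 - 4) = -2 - 692/5 = -702/5 ≈ -140.40)
(q*(-3))*(-7) = -702/5*(-3)*(-7) = (2106/5)*(-7) = -14742/5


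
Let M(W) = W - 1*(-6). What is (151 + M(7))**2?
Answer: 26896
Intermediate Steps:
M(W) = 6 + W (M(W) = W + 6 = 6 + W)
(151 + M(7))**2 = (151 + (6 + 7))**2 = (151 + 13)**2 = 164**2 = 26896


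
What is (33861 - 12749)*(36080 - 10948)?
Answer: 530586784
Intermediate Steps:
(33861 - 12749)*(36080 - 10948) = 21112*25132 = 530586784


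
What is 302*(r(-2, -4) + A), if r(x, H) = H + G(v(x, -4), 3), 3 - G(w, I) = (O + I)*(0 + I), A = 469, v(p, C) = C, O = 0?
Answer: 138618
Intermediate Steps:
G(w, I) = 3 - I² (G(w, I) = 3 - (0 + I)*(0 + I) = 3 - I*I = 3 - I²)
r(x, H) = -6 + H (r(x, H) = H + (3 - 1*3²) = H + (3 - 1*9) = H + (3 - 9) = H - 6 = -6 + H)
302*(r(-2, -4) + A) = 302*((-6 - 4) + 469) = 302*(-10 + 469) = 302*459 = 138618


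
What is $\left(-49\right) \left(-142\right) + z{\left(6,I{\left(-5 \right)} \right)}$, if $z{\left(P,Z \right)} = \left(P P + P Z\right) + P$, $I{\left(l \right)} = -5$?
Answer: $6970$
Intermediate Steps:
$z{\left(P,Z \right)} = P + P^{2} + P Z$ ($z{\left(P,Z \right)} = \left(P^{2} + P Z\right) + P = P + P^{2} + P Z$)
$\left(-49\right) \left(-142\right) + z{\left(6,I{\left(-5 \right)} \right)} = \left(-49\right) \left(-142\right) + 6 \left(1 + 6 - 5\right) = 6958 + 6 \cdot 2 = 6958 + 12 = 6970$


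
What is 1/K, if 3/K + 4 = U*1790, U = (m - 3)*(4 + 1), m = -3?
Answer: -53704/3 ≈ -17901.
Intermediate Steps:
U = -30 (U = (-3 - 3)*(4 + 1) = -6*5 = -30)
K = -3/53704 (K = 3/(-4 - 30*1790) = 3/(-4 - 53700) = 3/(-53704) = 3*(-1/53704) = -3/53704 ≈ -5.5862e-5)
1/K = 1/(-3/53704) = -53704/3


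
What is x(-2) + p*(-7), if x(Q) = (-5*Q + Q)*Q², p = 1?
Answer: 25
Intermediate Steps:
x(Q) = -4*Q³ (x(Q) = (-4*Q)*Q² = -4*Q³)
x(-2) + p*(-7) = -4*(-2)³ + 1*(-7) = -4*(-8) - 7 = 32 - 7 = 25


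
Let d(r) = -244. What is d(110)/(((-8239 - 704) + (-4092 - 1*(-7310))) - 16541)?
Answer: 122/11133 ≈ 0.010958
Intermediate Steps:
d(110)/(((-8239 - 704) + (-4092 - 1*(-7310))) - 16541) = -244/(((-8239 - 704) + (-4092 - 1*(-7310))) - 16541) = -244/((-8943 + (-4092 + 7310)) - 16541) = -244/((-8943 + 3218) - 16541) = -244/(-5725 - 16541) = -244/(-22266) = -244*(-1/22266) = 122/11133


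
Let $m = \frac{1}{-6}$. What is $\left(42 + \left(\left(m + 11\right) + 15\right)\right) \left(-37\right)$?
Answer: $- \frac{15059}{6} \approx -2509.8$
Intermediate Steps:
$m = - \frac{1}{6} \approx -0.16667$
$\left(42 + \left(\left(m + 11\right) + 15\right)\right) \left(-37\right) = \left(42 + \left(\left(- \frac{1}{6} + 11\right) + 15\right)\right) \left(-37\right) = \left(42 + \left(\frac{65}{6} + 15\right)\right) \left(-37\right) = \left(42 + \frac{155}{6}\right) \left(-37\right) = \frac{407}{6} \left(-37\right) = - \frac{15059}{6}$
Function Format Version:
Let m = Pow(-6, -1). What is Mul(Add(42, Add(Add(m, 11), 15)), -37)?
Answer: Rational(-15059, 6) ≈ -2509.8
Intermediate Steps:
m = Rational(-1, 6) ≈ -0.16667
Mul(Add(42, Add(Add(m, 11), 15)), -37) = Mul(Add(42, Add(Add(Rational(-1, 6), 11), 15)), -37) = Mul(Add(42, Add(Rational(65, 6), 15)), -37) = Mul(Add(42, Rational(155, 6)), -37) = Mul(Rational(407, 6), -37) = Rational(-15059, 6)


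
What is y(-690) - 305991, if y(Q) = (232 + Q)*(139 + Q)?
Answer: -53633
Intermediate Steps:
y(Q) = (139 + Q)*(232 + Q)
y(-690) - 305991 = (32248 + (-690)**2 + 371*(-690)) - 305991 = (32248 + 476100 - 255990) - 305991 = 252358 - 305991 = -53633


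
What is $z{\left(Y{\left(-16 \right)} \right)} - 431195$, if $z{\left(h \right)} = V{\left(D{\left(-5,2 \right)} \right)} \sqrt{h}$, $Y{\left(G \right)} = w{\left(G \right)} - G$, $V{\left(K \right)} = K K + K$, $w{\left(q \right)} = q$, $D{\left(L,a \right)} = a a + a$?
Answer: $-431195$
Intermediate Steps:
$D{\left(L,a \right)} = a + a^{2}$ ($D{\left(L,a \right)} = a^{2} + a = a + a^{2}$)
$V{\left(K \right)} = K + K^{2}$ ($V{\left(K \right)} = K^{2} + K = K + K^{2}$)
$Y{\left(G \right)} = 0$ ($Y{\left(G \right)} = G - G = 0$)
$z{\left(h \right)} = 42 \sqrt{h}$ ($z{\left(h \right)} = 2 \left(1 + 2\right) \left(1 + 2 \left(1 + 2\right)\right) \sqrt{h} = 2 \cdot 3 \left(1 + 2 \cdot 3\right) \sqrt{h} = 6 \left(1 + 6\right) \sqrt{h} = 6 \cdot 7 \sqrt{h} = 42 \sqrt{h}$)
$z{\left(Y{\left(-16 \right)} \right)} - 431195 = 42 \sqrt{0} - 431195 = 42 \cdot 0 - 431195 = 0 - 431195 = -431195$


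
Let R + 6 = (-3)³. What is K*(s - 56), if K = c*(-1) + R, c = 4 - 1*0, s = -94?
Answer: 5550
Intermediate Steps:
c = 4 (c = 4 + 0 = 4)
R = -33 (R = -6 + (-3)³ = -6 - 27 = -33)
K = -37 (K = 4*(-1) - 33 = -4 - 33 = -37)
K*(s - 56) = -37*(-94 - 56) = -37*(-150) = 5550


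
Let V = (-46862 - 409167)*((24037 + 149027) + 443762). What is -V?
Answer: 281290543954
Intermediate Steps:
V = -281290543954 (V = -456029*(173064 + 443762) = -456029*616826 = -281290543954)
-V = -1*(-281290543954) = 281290543954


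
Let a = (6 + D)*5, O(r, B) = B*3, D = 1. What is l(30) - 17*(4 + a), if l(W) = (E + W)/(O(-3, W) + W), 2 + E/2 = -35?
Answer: -19901/30 ≈ -663.37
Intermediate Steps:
E = -74 (E = -4 + 2*(-35) = -4 - 70 = -74)
O(r, B) = 3*B
a = 35 (a = (6 + 1)*5 = 7*5 = 35)
l(W) = (-74 + W)/(4*W) (l(W) = (-74 + W)/(3*W + W) = (-74 + W)/((4*W)) = (-74 + W)*(1/(4*W)) = (-74 + W)/(4*W))
l(30) - 17*(4 + a) = (¼)*(-74 + 30)/30 - 17*(4 + 35) = (¼)*(1/30)*(-44) - 17*39 = -11/30 - 663 = -19901/30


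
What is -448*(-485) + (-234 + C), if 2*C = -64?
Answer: 217014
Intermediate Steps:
C = -32 (C = (1/2)*(-64) = -32)
-448*(-485) + (-234 + C) = -448*(-485) + (-234 - 32) = 217280 - 266 = 217014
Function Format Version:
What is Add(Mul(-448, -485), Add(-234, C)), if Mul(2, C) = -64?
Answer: 217014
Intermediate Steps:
C = -32 (C = Mul(Rational(1, 2), -64) = -32)
Add(Mul(-448, -485), Add(-234, C)) = Add(Mul(-448, -485), Add(-234, -32)) = Add(217280, -266) = 217014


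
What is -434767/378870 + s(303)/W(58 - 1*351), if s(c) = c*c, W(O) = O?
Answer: -34911062561/111008910 ≈ -314.49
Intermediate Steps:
s(c) = c²
-434767/378870 + s(303)/W(58 - 1*351) = -434767/378870 + 303²/(58 - 1*351) = -434767*1/378870 + 91809/(58 - 351) = -434767/378870 + 91809/(-293) = -434767/378870 + 91809*(-1/293) = -434767/378870 - 91809/293 = -34911062561/111008910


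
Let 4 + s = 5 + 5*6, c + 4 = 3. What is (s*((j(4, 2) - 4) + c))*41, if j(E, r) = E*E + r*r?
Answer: 19065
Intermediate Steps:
c = -1 (c = -4 + 3 = -1)
j(E, r) = E² + r²
s = 31 (s = -4 + (5 + 5*6) = -4 + (5 + 30) = -4 + 35 = 31)
(s*((j(4, 2) - 4) + c))*41 = (31*(((4² + 2²) - 4) - 1))*41 = (31*(((16 + 4) - 4) - 1))*41 = (31*((20 - 4) - 1))*41 = (31*(16 - 1))*41 = (31*15)*41 = 465*41 = 19065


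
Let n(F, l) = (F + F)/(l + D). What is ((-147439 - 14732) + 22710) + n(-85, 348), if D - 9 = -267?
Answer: -1255166/9 ≈ -1.3946e+5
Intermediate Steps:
D = -258 (D = 9 - 267 = -258)
n(F, l) = 2*F/(-258 + l) (n(F, l) = (F + F)/(l - 258) = (2*F)/(-258 + l) = 2*F/(-258 + l))
((-147439 - 14732) + 22710) + n(-85, 348) = ((-147439 - 14732) + 22710) + 2*(-85)/(-258 + 348) = (-162171 + 22710) + 2*(-85)/90 = -139461 + 2*(-85)*(1/90) = -139461 - 17/9 = -1255166/9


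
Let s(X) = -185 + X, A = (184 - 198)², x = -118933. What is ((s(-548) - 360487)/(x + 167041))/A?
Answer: -90305/2357292 ≈ -0.038309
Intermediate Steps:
A = 196 (A = (-14)² = 196)
((s(-548) - 360487)/(x + 167041))/A = (((-185 - 548) - 360487)/(-118933 + 167041))/196 = ((-733 - 360487)/48108)*(1/196) = -361220*1/48108*(1/196) = -90305/12027*1/196 = -90305/2357292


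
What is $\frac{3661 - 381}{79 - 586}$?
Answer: $- \frac{3280}{507} \approx -6.4694$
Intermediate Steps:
$\frac{3661 - 381}{79 - 586} = \frac{3280}{-507} = 3280 \left(- \frac{1}{507}\right) = - \frac{3280}{507}$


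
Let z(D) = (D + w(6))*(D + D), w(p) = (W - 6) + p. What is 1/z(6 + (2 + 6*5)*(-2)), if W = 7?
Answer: 1/5916 ≈ 0.00016903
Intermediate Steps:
w(p) = 1 + p (w(p) = (7 - 6) + p = 1 + p)
z(D) = 2*D*(7 + D) (z(D) = (D + (1 + 6))*(D + D) = (D + 7)*(2*D) = (7 + D)*(2*D) = 2*D*(7 + D))
1/z(6 + (2 + 6*5)*(-2)) = 1/(2*(6 + (2 + 6*5)*(-2))*(7 + (6 + (2 + 6*5)*(-2)))) = 1/(2*(6 + (2 + 30)*(-2))*(7 + (6 + (2 + 30)*(-2)))) = 1/(2*(6 + 32*(-2))*(7 + (6 + 32*(-2)))) = 1/(2*(6 - 64)*(7 + (6 - 64))) = 1/(2*(-58)*(7 - 58)) = 1/(2*(-58)*(-51)) = 1/5916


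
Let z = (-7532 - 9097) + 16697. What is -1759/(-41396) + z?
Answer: 2816687/41396 ≈ 68.042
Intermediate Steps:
z = 68 (z = -16629 + 16697 = 68)
-1759/(-41396) + z = -1759/(-41396) + 68 = -1759*(-1/41396) + 68 = 1759/41396 + 68 = 2816687/41396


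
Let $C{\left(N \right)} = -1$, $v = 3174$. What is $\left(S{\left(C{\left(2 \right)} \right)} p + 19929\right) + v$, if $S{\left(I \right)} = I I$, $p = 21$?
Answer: $23124$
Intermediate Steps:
$S{\left(I \right)} = I^{2}$
$\left(S{\left(C{\left(2 \right)} \right)} p + 19929\right) + v = \left(\left(-1\right)^{2} \cdot 21 + 19929\right) + 3174 = \left(1 \cdot 21 + 19929\right) + 3174 = \left(21 + 19929\right) + 3174 = 19950 + 3174 = 23124$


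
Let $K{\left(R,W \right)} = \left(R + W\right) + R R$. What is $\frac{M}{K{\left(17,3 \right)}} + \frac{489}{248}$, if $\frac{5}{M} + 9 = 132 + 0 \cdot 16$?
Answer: $\frac{18586663}{9425736} \approx 1.9719$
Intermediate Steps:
$K{\left(R,W \right)} = R + W + R^{2}$ ($K{\left(R,W \right)} = \left(R + W\right) + R^{2} = R + W + R^{2}$)
$M = \frac{5}{123}$ ($M = \frac{5}{-9 + \left(132 + 0 \cdot 16\right)} = \frac{5}{-9 + \left(132 + 0\right)} = \frac{5}{-9 + 132} = \frac{5}{123} \approx 0.04065$)
$\frac{M}{K{\left(17,3 \right)}} + \frac{489}{248} = \frac{5}{123 \left(17 + 3 + 17^{2}\right)} + \frac{489}{248} = \frac{5}{123 \left(17 + 3 + 289\right)} + 489 \cdot \frac{1}{248} = \frac{5}{123 \cdot 309} + \frac{489}{248} = \frac{5}{123} \cdot \frac{1}{309} + \frac{489}{248} = \frac{5}{38007} + \frac{489}{248} = \frac{18586663}{9425736}$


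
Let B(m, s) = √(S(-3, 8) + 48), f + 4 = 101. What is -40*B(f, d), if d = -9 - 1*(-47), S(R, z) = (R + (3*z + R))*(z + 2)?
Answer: -80*√57 ≈ -603.99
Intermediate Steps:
f = 97 (f = -4 + 101 = 97)
S(R, z) = (2 + z)*(2*R + 3*z) (S(R, z) = (R + (R + 3*z))*(2 + z) = (2*R + 3*z)*(2 + z) = (2 + z)*(2*R + 3*z))
d = 38 (d = -9 + 47 = 38)
B(m, s) = 2*√57 (B(m, s) = √((3*8² + 4*(-3) + 6*8 + 2*(-3)*8) + 48) = √((3*64 - 12 + 48 - 48) + 48) = √((192 - 12 + 48 - 48) + 48) = √(180 + 48) = √228 = 2*√57)
-40*B(f, d) = -80*√57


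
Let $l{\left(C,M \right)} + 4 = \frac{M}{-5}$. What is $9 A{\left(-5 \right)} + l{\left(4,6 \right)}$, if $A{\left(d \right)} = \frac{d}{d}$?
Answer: $\frac{19}{5} \approx 3.8$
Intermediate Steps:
$l{\left(C,M \right)} = -4 - \frac{M}{5}$ ($l{\left(C,M \right)} = -4 + \frac{M}{-5} = -4 + M \left(- \frac{1}{5}\right) = -4 - \frac{M}{5}$)
$A{\left(d \right)} = 1$
$9 A{\left(-5 \right)} + l{\left(4,6 \right)} = 9 \cdot 1 - \frac{26}{5} = 9 - \frac{26}{5} = \frac{19}{5}$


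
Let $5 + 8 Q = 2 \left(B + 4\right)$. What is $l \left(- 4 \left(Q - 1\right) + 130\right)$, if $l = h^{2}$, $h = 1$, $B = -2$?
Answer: $\frac{269}{2} \approx 134.5$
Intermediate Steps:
$Q = - \frac{1}{8}$ ($Q = - \frac{5}{8} + \frac{2 \left(-2 + 4\right)}{8} = - \frac{5}{8} + \frac{2 \cdot 2}{8} = - \frac{5}{8} + \frac{1}{8} \cdot 4 = - \frac{5}{8} + \frac{1}{2} = - \frac{1}{8} \approx -0.125$)
$l = 1$ ($l = 1^{2} = 1$)
$l \left(- 4 \left(Q - 1\right) + 130\right) = 1 \left(- 4 \left(- \frac{1}{8} - 1\right) + 130\right) = 1 \left(\left(-4\right) \left(- \frac{9}{8}\right) + 130\right) = 1 \left(\frac{9}{2} + 130\right) = 1 \cdot \frac{269}{2} = \frac{269}{2}$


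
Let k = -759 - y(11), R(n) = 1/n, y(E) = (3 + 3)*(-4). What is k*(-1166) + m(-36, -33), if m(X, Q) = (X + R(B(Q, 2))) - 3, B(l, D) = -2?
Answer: 1713941/2 ≈ 8.5697e+5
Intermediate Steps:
y(E) = -24 (y(E) = 6*(-4) = -24)
m(X, Q) = -7/2 + X (m(X, Q) = (X + 1/(-2)) - 3 = (X - ½) - 3 = (-½ + X) - 3 = -7/2 + X)
k = -735 (k = -759 - 1*(-24) = -759 + 24 = -735)
k*(-1166) + m(-36, -33) = -735*(-1166) + (-7/2 - 36) = 857010 - 79/2 = 1713941/2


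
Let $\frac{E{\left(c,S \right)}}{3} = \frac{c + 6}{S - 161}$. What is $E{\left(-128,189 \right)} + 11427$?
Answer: $\frac{159795}{14} \approx 11414.0$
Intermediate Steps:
$E{\left(c,S \right)} = \frac{3 \left(6 + c\right)}{-161 + S}$ ($E{\left(c,S \right)} = 3 \frac{c + 6}{S - 161} = 3 \frac{6 + c}{-161 + S} = \frac{3 \left(6 + c\right)}{-161 + S}$)
$E{\left(-128,189 \right)} + 11427 = \frac{3 \left(6 - 128\right)}{-161 + 189} + 11427 = 3 \cdot \frac{1}{28} \left(-122\right) + 11427 = - \frac{183}{14} + 11427 = \frac{159795}{14}$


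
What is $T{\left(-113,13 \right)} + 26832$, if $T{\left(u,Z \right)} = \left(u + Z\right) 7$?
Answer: $26132$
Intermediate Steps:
$T{\left(u,Z \right)} = 7 Z + 7 u$ ($T{\left(u,Z \right)} = \left(Z + u\right) 7 = 7 Z + 7 u$)
$T{\left(-113,13 \right)} + 26832 = \left(7 \cdot 13 + 7 \left(-113\right)\right) + 26832 = \left(91 - 791\right) + 26832 = -700 + 26832 = 26132$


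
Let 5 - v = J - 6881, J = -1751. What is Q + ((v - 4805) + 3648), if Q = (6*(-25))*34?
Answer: 2380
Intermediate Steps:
v = 8637 (v = 5 - (-1751 - 6881) = 5 - 1*(-8632) = 5 + 8632 = 8637)
Q = -5100 (Q = -150*34 = -5100)
Q + ((v - 4805) + 3648) = -5100 + ((8637 - 4805) + 3648) = -5100 + (3832 + 3648) = -5100 + 7480 = 2380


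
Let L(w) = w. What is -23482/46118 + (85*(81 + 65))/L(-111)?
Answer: -287465441/2559549 ≈ -112.31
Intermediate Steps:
-23482/46118 + (85*(81 + 65))/L(-111) = -23482/46118 + (85*(81 + 65))/(-111) = -23482*1/46118 + (85*146)*(-1/111) = -11741/23059 + 12410*(-1/111) = -11741/23059 - 12410/111 = -287465441/2559549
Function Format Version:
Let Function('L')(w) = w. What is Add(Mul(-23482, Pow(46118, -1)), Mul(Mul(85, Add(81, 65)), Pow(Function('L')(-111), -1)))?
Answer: Rational(-287465441, 2559549) ≈ -112.31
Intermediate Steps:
Add(Mul(-23482, Pow(46118, -1)), Mul(Mul(85, Add(81, 65)), Pow(Function('L')(-111), -1))) = Add(Mul(-23482, Pow(46118, -1)), Mul(Mul(85, Add(81, 65)), Pow(-111, -1))) = Add(Mul(-23482, Rational(1, 46118)), Mul(Mul(85, 146), Rational(-1, 111))) = Add(Rational(-11741, 23059), Mul(12410, Rational(-1, 111))) = Add(Rational(-11741, 23059), Rational(-12410, 111)) = Rational(-287465441, 2559549)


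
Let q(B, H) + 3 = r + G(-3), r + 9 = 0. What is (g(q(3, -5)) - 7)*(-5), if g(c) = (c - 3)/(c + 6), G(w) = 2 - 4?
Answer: 195/8 ≈ 24.375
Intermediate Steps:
G(w) = -2
r = -9 (r = -9 + 0 = -9)
q(B, H) = -14 (q(B, H) = -3 + (-9 - 2) = -3 - 11 = -14)
g(c) = (-3 + c)/(6 + c)
(g(q(3, -5)) - 7)*(-5) = ((-3 - 14)/(6 - 14) - 7)*(-5) = (-17/(-8) - 7)*(-5) = (-⅛*(-17) - 7)*(-5) = (17/8 - 7)*(-5) = -39/8*(-5) = 195/8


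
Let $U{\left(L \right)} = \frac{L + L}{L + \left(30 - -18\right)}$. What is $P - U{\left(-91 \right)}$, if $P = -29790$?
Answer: $- \frac{1281152}{43} \approx -29794.0$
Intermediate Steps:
$U{\left(L \right)} = \frac{2 L}{48 + L}$ ($U{\left(L \right)} = \frac{2 L}{L + \left(30 + 18\right)} = \frac{2 L}{L + 48} = \frac{2 L}{48 + L}$)
$P - U{\left(-91 \right)} = -29790 - 2 \left(-91\right) \frac{1}{48 - 91} = -29790 - 2 \left(-91\right) \frac{1}{-43} = -29790 - 2 \left(-91\right) \left(- \frac{1}{43}\right) = -29790 - \frac{182}{43} = - \frac{1281152}{43}$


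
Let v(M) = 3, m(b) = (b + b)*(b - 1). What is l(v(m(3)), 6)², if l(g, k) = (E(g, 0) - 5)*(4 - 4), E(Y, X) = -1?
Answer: 0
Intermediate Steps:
m(b) = 2*b*(-1 + b) (m(b) = (2*b)*(-1 + b) = 2*b*(-1 + b))
l(g, k) = 0 (l(g, k) = (-1 - 5)*(4 - 4) = -6*0 = 0)
l(v(m(3)), 6)² = 0² = 0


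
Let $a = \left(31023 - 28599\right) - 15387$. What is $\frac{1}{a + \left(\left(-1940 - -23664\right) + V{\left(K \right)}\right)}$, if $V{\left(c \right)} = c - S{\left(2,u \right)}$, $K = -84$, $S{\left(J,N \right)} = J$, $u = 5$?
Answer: $\frac{1}{8675} \approx 0.00011527$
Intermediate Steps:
$V{\left(c \right)} = -2 + c$ ($V{\left(c \right)} = c - 2 = -2 + c$)
$a = -12963$ ($a = 2424 - 15387 = -12963$)
$\frac{1}{a + \left(\left(-1940 - -23664\right) + V{\left(K \right)}\right)} = \frac{1}{-12963 - -21638} = \frac{1}{-12963 + \left(\left(-1940 + 23664\right) - 86\right)} = \frac{1}{-12963 + \left(21724 - 86\right)} = \frac{1}{-12963 + 21638} = \frac{1}{8675}$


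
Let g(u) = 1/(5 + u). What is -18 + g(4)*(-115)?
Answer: -277/9 ≈ -30.778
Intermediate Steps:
-18 + g(4)*(-115) = -18 - 115/(5 + 4) = -18 - 115/9 = -277/9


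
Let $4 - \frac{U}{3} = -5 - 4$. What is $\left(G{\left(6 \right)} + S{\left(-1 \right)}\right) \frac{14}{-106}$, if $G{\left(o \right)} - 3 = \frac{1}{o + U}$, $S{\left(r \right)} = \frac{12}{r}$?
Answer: $\frac{2828}{2385} \approx 1.1857$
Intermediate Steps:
$U = 39$ ($U = 12 - 3 \left(-5 - 4\right) = 12 - -27 = 12 + 27 = 39$)
$G{\left(o \right)} = 3 + \frac{1}{39 + o}$ ($G{\left(o \right)} = 3 + \frac{1}{o + 39} = 3 + \frac{1}{39 + o}$)
$\left(G{\left(6 \right)} + S{\left(-1 \right)}\right) \frac{14}{-106} = \left(\frac{118 + 3 \cdot 6}{39 + 6} + \frac{12}{-1}\right) \frac{14}{-106} = \left(\frac{118 + 18}{45} + 12 \left(-1\right)\right) 14 \left(- \frac{1}{106}\right) = \left(\frac{1}{45} \cdot 136 - 12\right) \left(- \frac{7}{53}\right) = \left(\frac{136}{45} - 12\right) \left(- \frac{7}{53}\right) = \left(- \frac{404}{45}\right) \left(- \frac{7}{53}\right) = \frac{2828}{2385}$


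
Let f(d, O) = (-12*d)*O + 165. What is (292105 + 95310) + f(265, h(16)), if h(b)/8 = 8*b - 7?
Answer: -2690660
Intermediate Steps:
h(b) = -56 + 64*b (h(b) = 8*(8*b - 7) = 8*(-7 + 8*b) = -56 + 64*b)
f(d, O) = 165 - 12*O*d (f(d, O) = -12*O*d + 165 = 165 - 12*O*d)
(292105 + 95310) + f(265, h(16)) = (292105 + 95310) + (165 - 12*(-56 + 64*16)*265) = 387415 + (165 - 12*(-56 + 1024)*265) = 387415 + (165 - 12*968*265) = 387415 + (165 - 3078240) = 387415 - 3078075 = -2690660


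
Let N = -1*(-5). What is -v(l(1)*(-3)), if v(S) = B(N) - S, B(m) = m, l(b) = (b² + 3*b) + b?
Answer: -20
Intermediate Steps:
l(b) = b² + 4*b
N = 5
v(S) = 5 - S
-v(l(1)*(-3)) = -(5 - 1*(4 + 1)*(-3)) = -(5 - 1*5*(-3)) = -(5 - 5*(-3)) = -(5 - 1*(-15)) = -(5 + 15) = -1*20 = -20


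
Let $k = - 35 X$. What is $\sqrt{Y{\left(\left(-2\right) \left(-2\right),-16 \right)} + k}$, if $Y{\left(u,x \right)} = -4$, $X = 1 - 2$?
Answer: $\sqrt{31} \approx 5.5678$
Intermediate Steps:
$X = -1$ ($X = 1 - 2 = -1$)
$k = 35$ ($k = \left(-35\right) \left(-1\right) = 35$)
$\sqrt{Y{\left(\left(-2\right) \left(-2\right),-16 \right)} + k} = \sqrt{-4 + 35} = \sqrt{31}$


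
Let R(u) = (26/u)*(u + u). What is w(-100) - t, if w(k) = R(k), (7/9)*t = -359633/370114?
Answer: 137958193/2590798 ≈ 53.249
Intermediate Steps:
R(u) = 52 (R(u) = (26/u)*(2*u) = 52)
t = -3236697/2590798 (t = 9*(-359633/370114)/7 = 9*(-359633*1/370114)/7 = (9/7)*(-359633/370114) = -3236697/2590798 ≈ -1.2493)
w(k) = 52
w(-100) - t = 52 - 1*(-3236697/2590798) = 52 + 3236697/2590798 = 137958193/2590798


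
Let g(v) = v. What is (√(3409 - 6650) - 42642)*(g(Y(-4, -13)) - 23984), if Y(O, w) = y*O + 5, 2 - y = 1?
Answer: 1022683086 - 23983*I*√3241 ≈ 1.0227e+9 - 1.3653e+6*I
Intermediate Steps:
y = 1 (y = 2 - 1*1 = 2 - 1 = 1)
Y(O, w) = 5 + O (Y(O, w) = 1*O + 5 = O + 5 = 5 + O)
(√(3409 - 6650) - 42642)*(g(Y(-4, -13)) - 23984) = (√(3409 - 6650) - 42642)*((5 - 4) - 23984) = (√(-3241) - 42642)*(1 - 23984) = (I*√3241 - 42642)*(-23983) = (-42642 + I*√3241)*(-23983) = 1022683086 - 23983*I*√3241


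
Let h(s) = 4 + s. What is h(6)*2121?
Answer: 21210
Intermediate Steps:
h(6)*2121 = (4 + 6)*2121 = 10*2121 = 21210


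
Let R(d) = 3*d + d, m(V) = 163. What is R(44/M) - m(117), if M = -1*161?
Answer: -26419/161 ≈ -164.09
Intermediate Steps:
M = -161
R(d) = 4*d
R(44/M) - m(117) = 4*(44/(-161)) - 1*163 = 4*(44*(-1/161)) - 163 = 4*(-44/161) - 163 = -176/161 - 163 = -26419/161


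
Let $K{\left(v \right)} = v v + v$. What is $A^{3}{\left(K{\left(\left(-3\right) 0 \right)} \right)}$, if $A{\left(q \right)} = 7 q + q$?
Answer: $0$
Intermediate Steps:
$K{\left(v \right)} = v + v^{2}$ ($K{\left(v \right)} = v^{2} + v = v + v^{2}$)
$A{\left(q \right)} = 8 q$
$A^{3}{\left(K{\left(\left(-3\right) 0 \right)} \right)} = \left(8 \left(-3\right) 0 \left(1 - 0\right)\right)^{3} = \left(8 \cdot 0 \left(1 + 0\right)\right)^{3} = \left(8 \cdot 0 \cdot 1\right)^{3} = \left(8 \cdot 0\right)^{3} = 0^{3} = 0$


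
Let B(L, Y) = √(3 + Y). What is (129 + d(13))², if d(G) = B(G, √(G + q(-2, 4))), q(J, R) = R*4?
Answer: (129 + √(3 + √29))² ≈ 17396.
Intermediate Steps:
q(J, R) = 4*R
d(G) = √(3 + √(16 + G)) (d(G) = √(3 + √(G + 4*4)) = √(3 + √(G + 16)) = √(3 + √(16 + G)))
(129 + d(13))² = (129 + √(3 + √(16 + 13)))² = (129 + √(3 + √29))²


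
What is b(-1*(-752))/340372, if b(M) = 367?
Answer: 367/340372 ≈ 0.0010782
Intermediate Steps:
b(-1*(-752))/340372 = 367/340372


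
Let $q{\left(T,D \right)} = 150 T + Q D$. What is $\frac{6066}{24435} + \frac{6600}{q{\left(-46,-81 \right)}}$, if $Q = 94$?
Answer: $- \frac{1356094}{6567585} \approx -0.20648$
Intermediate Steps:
$q{\left(T,D \right)} = 94 D + 150 T$ ($q{\left(T,D \right)} = 150 T + 94 D = 94 D + 150 T$)
$\frac{6066}{24435} + \frac{6600}{q{\left(-46,-81 \right)}} = \frac{6066}{24435} + \frac{6600}{94 \left(-81\right) + 150 \left(-46\right)} = 6066 \cdot \frac{1}{24435} + \frac{6600}{-7614 - 6900} = \frac{674}{2715} + \frac{6600}{-14514} = \frac{674}{2715} + 6600 \left(- \frac{1}{14514}\right) = \frac{674}{2715} - \frac{1100}{2419} = - \frac{1356094}{6567585}$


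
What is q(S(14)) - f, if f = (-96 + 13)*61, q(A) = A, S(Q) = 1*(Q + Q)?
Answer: 5091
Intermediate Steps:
S(Q) = 2*Q (S(Q) = 1*(2*Q) = 2*Q)
f = -5063 (f = -83*61 = -5063)
q(S(14)) - f = 2*14 - 1*(-5063) = 28 + 5063 = 5091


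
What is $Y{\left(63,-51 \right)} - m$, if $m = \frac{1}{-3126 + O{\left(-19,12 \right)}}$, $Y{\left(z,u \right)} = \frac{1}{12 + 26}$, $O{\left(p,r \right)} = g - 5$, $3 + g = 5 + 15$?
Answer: $\frac{788}{29583} \approx 0.026637$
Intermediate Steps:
$g = 17$ ($g = -3 + \left(5 + 15\right) = -3 + 20 = 17$)
$O{\left(p,r \right)} = 12$ ($O{\left(p,r \right)} = 17 - 5 = 12$)
$Y{\left(z,u \right)} = \frac{1}{38}$
$m = - \frac{1}{3114}$ ($m = \frac{1}{-3126 + 12} = \frac{1}{-3114} = - \frac{1}{3114} \approx -0.00032113$)
$Y{\left(63,-51 \right)} - m = \frac{1}{38} - - \frac{1}{3114} = \frac{1}{38} + \frac{1}{3114} = \frac{788}{29583}$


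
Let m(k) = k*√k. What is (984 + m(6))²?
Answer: 968472 + 11808*√6 ≈ 9.9740e+5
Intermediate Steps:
m(k) = k^(3/2)
(984 + m(6))² = (984 + 6^(3/2))² = (984 + 6*√6)²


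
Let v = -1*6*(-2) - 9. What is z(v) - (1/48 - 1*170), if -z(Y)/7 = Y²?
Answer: 5135/48 ≈ 106.98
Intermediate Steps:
v = 3 (v = -6*(-2) - 9 = 12 - 9 = 3)
z(Y) = -7*Y²
z(v) - (1/48 - 1*170) = -7*3² - (1/48 - 1*170) = -7*9 - (1/48 - 170) = -63 - 1*(-8159/48) = -63 + 8159/48 = 5135/48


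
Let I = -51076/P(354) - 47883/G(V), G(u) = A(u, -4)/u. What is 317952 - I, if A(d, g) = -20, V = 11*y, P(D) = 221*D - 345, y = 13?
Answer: -38026647061/1557780 ≈ -24411.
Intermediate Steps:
P(D) = -345 + 221*D
V = 143 (V = 11*13 = 143)
G(u) = -20/u
I = 533325913621/1557780 (I = -51076/(-345 + 221*354) - 47883/((-20/143)) = -51076/(-345 + 78234) - 47883/((-20*1/143)) = -51076/77889 - 47883/(-20/143) = -51076*1/77889 - 47883*(-143/20) = -51076/77889 + 6847269/20 = 533325913621/1557780 ≈ 3.4236e+5)
317952 - I = 317952 - 1*533325913621/1557780 = 317952 - 533325913621/1557780 = -38026647061/1557780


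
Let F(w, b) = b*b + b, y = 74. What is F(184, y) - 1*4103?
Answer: 1447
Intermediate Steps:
F(w, b) = b + b**2 (F(w, b) = b**2 + b = b + b**2)
F(184, y) - 1*4103 = 74*(1 + 74) - 1*4103 = 74*75 - 4103 = 5550 - 4103 = 1447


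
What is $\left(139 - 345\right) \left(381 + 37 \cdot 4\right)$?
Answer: $-108974$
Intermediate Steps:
$\left(139 - 345\right) \left(381 + 37 \cdot 4\right) = - 206 \left(381 + 148\right) = \left(-206\right) 529 = -108974$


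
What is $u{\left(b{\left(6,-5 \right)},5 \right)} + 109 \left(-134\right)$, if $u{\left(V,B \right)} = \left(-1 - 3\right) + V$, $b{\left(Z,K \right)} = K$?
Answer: $-14615$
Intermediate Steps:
$u{\left(V,B \right)} = -4 + V$
$u{\left(b{\left(6,-5 \right)},5 \right)} + 109 \left(-134\right) = \left(-4 - 5\right) + 109 \left(-134\right) = -9 - 14606 = -14615$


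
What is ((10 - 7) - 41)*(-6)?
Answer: 228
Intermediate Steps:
((10 - 7) - 41)*(-6) = (3 - 41)*(-6) = -38*(-6) = 228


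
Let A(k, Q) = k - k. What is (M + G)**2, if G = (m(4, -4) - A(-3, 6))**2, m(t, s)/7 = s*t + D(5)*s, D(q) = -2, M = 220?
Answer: 11262736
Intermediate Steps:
A(k, Q) = 0
m(t, s) = -14*s + 7*s*t (m(t, s) = 7*(s*t - 2*s) = 7*(-2*s + s*t) = -14*s + 7*s*t)
G = 3136 (G = (7*(-4)*(-2 + 4) - 1*0)**2 = (7*(-4)*2 + 0)**2 = (-56 + 0)**2 = (-56)**2 = 3136)
(M + G)**2 = (220 + 3136)**2 = 3356**2 = 11262736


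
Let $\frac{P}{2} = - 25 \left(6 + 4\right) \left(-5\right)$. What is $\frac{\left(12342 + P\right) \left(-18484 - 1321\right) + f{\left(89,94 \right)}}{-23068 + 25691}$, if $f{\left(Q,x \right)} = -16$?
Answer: $- \frac{293945826}{2623} \approx -1.1206 \cdot 10^{5}$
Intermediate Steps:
$P = 2500$ ($P = 2 \left(- 25 \left(6 + 4\right) \left(-5\right)\right) = 2 \left(- 25 \cdot 10 \left(-5\right)\right) = 2 \left(\left(-25\right) \left(-50\right)\right) = 2 \cdot 1250 = 2500$)
$\frac{\left(12342 + P\right) \left(-18484 - 1321\right) + f{\left(89,94 \right)}}{-23068 + 25691} = \frac{\left(12342 + 2500\right) \left(-18484 - 1321\right) - 16}{-23068 + 25691} = \frac{14842 \left(-19805\right) - 16}{2623} = \left(-293945810 - 16\right) \frac{1}{2623} = \left(-293945826\right) \frac{1}{2623} = - \frac{293945826}{2623}$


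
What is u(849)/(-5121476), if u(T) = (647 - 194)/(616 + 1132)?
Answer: -453/8952340048 ≈ -5.0601e-8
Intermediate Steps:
u(T) = 453/1748
u(849)/(-5121476) = (453/1748)/(-5121476) = (453/1748)*(-1/5121476) = -453/8952340048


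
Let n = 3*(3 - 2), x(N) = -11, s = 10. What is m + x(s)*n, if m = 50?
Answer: 17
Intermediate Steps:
n = 3 (n = 3*1 = 3)
m + x(s)*n = 50 - 11*3 = 50 - 33 = 17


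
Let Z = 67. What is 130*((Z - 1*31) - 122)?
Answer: -11180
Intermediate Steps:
130*((Z - 1*31) - 122) = 130*((67 - 1*31) - 122) = 130*((67 - 31) - 122) = 130*(36 - 122) = 130*(-86) = -11180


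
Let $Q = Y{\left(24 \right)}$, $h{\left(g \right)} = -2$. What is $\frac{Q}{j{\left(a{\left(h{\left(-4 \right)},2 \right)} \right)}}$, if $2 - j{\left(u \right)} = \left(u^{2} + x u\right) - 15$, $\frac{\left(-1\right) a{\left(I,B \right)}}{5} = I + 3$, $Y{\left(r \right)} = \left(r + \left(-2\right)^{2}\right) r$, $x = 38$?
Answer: $\frac{48}{13} \approx 3.6923$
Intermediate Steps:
$Y{\left(r \right)} = r \left(4 + r\right)$ ($Y{\left(r \right)} = \left(r + 4\right) r = \left(4 + r\right) r = r \left(4 + r\right)$)
$a{\left(I,B \right)} = -15 - 5 I$ ($a{\left(I,B \right)} = - 5 \left(I + 3\right) = - 5 \left(3 + I\right) = -15 - 5 I$)
$j{\left(u \right)} = 17 - u^{2} - 38 u$ ($j{\left(u \right)} = 2 - \left(\left(u^{2} + 38 u\right) - 15\right) = 2 - \left(-15 + u^{2} + 38 u\right) = 17 - u^{2} - 38 u$)
$Q = 672$ ($Q = 24 \left(4 + 24\right) = 24 \cdot 28 = 672$)
$\frac{Q}{j{\left(a{\left(h{\left(-4 \right)},2 \right)} \right)}} = \frac{672}{17 - \left(-15 - -10\right)^{2} - 38 \left(-15 - -10\right)} = \frac{672}{17 - \left(-15 + 10\right)^{2} - 38 \left(-15 + 10\right)} = \frac{672}{17 - \left(-5\right)^{2} - -190} = \frac{672}{17 - 25 + 190} = \frac{672}{182} = 672 \cdot \frac{1}{182} = \frac{48}{13}$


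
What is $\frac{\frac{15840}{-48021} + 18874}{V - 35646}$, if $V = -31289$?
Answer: $- \frac{302110838}{1071428545} \approx -0.28197$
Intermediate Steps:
$\frac{\frac{15840}{-48021} + 18874}{V - 35646} = \frac{\frac{15840}{-48021} + 18874}{-31289 - 35646} = \frac{15840 \left(- \frac{1}{48021}\right) + 18874}{-66935} = \left(- \frac{5280}{16007} + 18874\right) \left(- \frac{1}{66935}\right) = \frac{302110838}{16007} \left(- \frac{1}{66935}\right) = - \frac{302110838}{1071428545}$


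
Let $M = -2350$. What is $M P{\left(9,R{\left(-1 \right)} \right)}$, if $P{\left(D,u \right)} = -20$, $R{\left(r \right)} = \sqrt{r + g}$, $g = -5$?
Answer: $47000$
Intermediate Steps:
$R{\left(r \right)} = \sqrt{-5 + r}$ ($R{\left(r \right)} = \sqrt{r - 5} = \sqrt{-5 + r}$)
$M P{\left(9,R{\left(-1 \right)} \right)} = \left(-2350\right) \left(-20\right) = 47000$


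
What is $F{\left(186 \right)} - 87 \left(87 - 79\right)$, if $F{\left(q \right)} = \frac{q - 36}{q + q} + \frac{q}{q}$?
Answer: $- \frac{43065}{62} \approx -694.6$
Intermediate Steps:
$F{\left(q \right)} = 1 + \frac{-36 + q}{2 q}$ ($F{\left(q \right)} = \frac{-36 + q}{2 q} + 1 = 1 + \frac{-36 + q}{2 q}$)
$F{\left(186 \right)} - 87 \left(87 - 79\right) = \left(\frac{3}{2} - \frac{18}{186}\right) - 87 \left(87 - 79\right) = \left(\frac{3}{2} - \frac{3}{31}\right) - 87 \cdot 8 = \left(\frac{3}{2} - \frac{3}{31}\right) - 696 = \frac{87}{62} - 696 = - \frac{43065}{62}$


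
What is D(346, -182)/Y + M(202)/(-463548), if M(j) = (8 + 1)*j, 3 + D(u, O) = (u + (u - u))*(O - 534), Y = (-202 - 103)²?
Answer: -19168006237/7186925450 ≈ -2.6671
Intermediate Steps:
Y = 93025 (Y = (-305)² = 93025)
D(u, O) = -3 + u*(-534 + O) (D(u, O) = -3 + (u + (u - u))*(O - 534) = -3 + (u + 0)*(-534 + O) = -3 + u*(-534 + O))
M(j) = 9*j
D(346, -182)/Y + M(202)/(-463548) = (-3 - 534*346 - 182*346)/93025 + (9*202)/(-463548) = (-3 - 184764 - 62972)*(1/93025) + 1818*(-1/463548) = -247739*1/93025 - 303/77258 = -247739/93025 - 303/77258 = -19168006237/7186925450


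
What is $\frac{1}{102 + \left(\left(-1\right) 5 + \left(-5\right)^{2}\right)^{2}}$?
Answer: $\frac{1}{502} \approx 0.001992$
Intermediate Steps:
$\frac{1}{102 + \left(\left(-1\right) 5 + \left(-5\right)^{2}\right)^{2}} = \frac{1}{102 + \left(-5 + 25\right)^{2}} = \frac{1}{102 + 20^{2}} = \frac{1}{102 + 400} = \frac{1}{502}$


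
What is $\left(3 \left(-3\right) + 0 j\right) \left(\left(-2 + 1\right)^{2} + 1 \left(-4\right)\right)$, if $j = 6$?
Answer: $27$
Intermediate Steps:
$\left(3 \left(-3\right) + 0 j\right) \left(\left(-2 + 1\right)^{2} + 1 \left(-4\right)\right) = \left(3 \left(-3\right) + 0 \cdot 6\right) \left(\left(-2 + 1\right)^{2} + 1 \left(-4\right)\right) = \left(-9 + 0\right) \left(\left(-1\right)^{2} - 4\right) = - 9 \left(1 - 4\right) = \left(-9\right) \left(-3\right) = 27$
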